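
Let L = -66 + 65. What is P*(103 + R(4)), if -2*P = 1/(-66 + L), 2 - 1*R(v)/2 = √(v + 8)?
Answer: 107/134 - 2*√3/67 ≈ 0.74680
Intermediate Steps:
R(v) = 4 - 2*√(8 + v) (R(v) = 4 - 2*√(v + 8) = 4 - 2*√(8 + v))
L = -1
P = 1/134 (P = -1/(2*(-66 - 1)) = -½/(-67) = -½*(-1/67) = 1/134 ≈ 0.0074627)
P*(103 + R(4)) = (103 + (4 - 2*√(8 + 4)))/134 = (103 + (4 - 4*√3))/134 = (107 - 4*√3)/134 = 107/134 - 2*√3/67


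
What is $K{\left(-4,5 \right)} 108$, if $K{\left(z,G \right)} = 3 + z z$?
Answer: $2052$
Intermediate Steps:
$K{\left(z,G \right)} = 3 + z^{2}$
$K{\left(-4,5 \right)} 108 = \left(3 + \left(-4\right)^{2}\right) 108 = \left(3 + 16\right) 108 = 19 \cdot 108 = 2052$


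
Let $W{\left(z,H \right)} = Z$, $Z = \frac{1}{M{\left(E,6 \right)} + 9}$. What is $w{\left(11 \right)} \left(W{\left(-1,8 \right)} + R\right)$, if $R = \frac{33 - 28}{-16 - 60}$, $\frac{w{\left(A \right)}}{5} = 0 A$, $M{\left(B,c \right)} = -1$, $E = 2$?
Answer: $0$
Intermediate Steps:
$Z = \frac{1}{8}$ ($Z = \frac{1}{-1 + 9} = \frac{1}{8} \approx 0.125$)
$W{\left(z,H \right)} = \frac{1}{8}$
$w{\left(A \right)} = 0$ ($w{\left(A \right)} = 5 \cdot 0 A = 5 \cdot 0 = 0$)
$R = - \frac{5}{76}$ ($R = \frac{5}{-76} = 5 \left(- \frac{1}{76}\right) = - \frac{5}{76} \approx -0.065789$)
$w{\left(11 \right)} \left(W{\left(-1,8 \right)} + R\right) = 0 \left(\frac{1}{8} - \frac{5}{76}\right) = 0 \cdot \frac{9}{152} = 0$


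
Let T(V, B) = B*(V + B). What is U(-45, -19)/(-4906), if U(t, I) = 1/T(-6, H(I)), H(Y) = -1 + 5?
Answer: 1/39248 ≈ 2.5479e-5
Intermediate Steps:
H(Y) = 4
T(V, B) = B*(B + V)
U(t, I) = -1/8 (U(t, I) = 1/(4*(4 - 6)) = 1/(4*(-2)) = 1/(-8) = -1/8)
U(-45, -19)/(-4906) = -1/8/(-4906) = -1/8*(-1/4906) = 1/39248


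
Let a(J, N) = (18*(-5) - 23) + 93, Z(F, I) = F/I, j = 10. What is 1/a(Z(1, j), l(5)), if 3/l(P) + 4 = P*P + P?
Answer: -1/20 ≈ -0.050000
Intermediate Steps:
l(P) = 3/(-4 + P + P**2) (l(P) = 3/(-4 + (P*P + P)) = 3/(-4 + (P**2 + P)) = 3/(-4 + (P + P**2)) = 3/(-4 + P + P**2))
a(J, N) = -20 (a(J, N) = (-90 - 23) + 93 = -113 + 93 = -20)
1/a(Z(1, j), l(5)) = 1/(-20) = -1/20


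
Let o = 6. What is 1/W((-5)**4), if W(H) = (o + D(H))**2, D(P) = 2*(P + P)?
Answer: 1/6280036 ≈ 1.5923e-7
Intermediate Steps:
D(P) = 4*P (D(P) = 2*(2*P) = 4*P)
W(H) = (6 + 4*H)**2
1/W((-5)**4) = 1/(4*(3 + 2*(-5)**4)**2) = 1/(4*(3 + 2*625)**2) = 1/(4*(3 + 1250)**2) = 1/(4*1253**2) = 1/(4*1570009) = 1/6280036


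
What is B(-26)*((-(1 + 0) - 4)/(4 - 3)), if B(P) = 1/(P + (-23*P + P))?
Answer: -5/546 ≈ -0.0091575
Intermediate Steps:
B(P) = -1/(21*P) (B(P) = 1/(P - 22*P) = 1/(-21*P) = -1/(21*P))
B(-26)*((-(1 + 0) - 4)/(4 - 3)) = (-1/21/(-26))*((-(1 + 0) - 4)/(4 - 3)) = (-1/21*(-1/26))*((-1*1 - 4)/1) = ((-1 - 4)*1)/546 = (-5*1)/546 = (1/546)*(-5) = -5/546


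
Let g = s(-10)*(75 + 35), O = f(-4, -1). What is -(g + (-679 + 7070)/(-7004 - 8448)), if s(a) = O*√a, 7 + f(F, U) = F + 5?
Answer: 6391/15452 + 660*I*√10 ≈ 0.4136 + 2087.1*I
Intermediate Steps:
f(F, U) = -2 + F (f(F, U) = -7 + (F + 5) = -7 + (5 + F) = -2 + F)
O = -6 (O = -2 - 4 = -6)
s(a) = -6*√a
g = -660*I*√10 (g = (-6*I*√10)*(75 + 35) = -6*I*√10*110 = -660*I*√10 ≈ -2087.1*I)
-(g + (-679 + 7070)/(-7004 - 8448)) = -(-660*I*√10 + (-679 + 7070)/(-7004 - 8448)) = -(-660*I*√10 + 6391/(-15452)) = -(-660*I*√10 + 6391*(-1/15452)) = -(-660*I*√10 - 6391/15452) = -(-6391/15452 - 660*I*√10) = 6391/15452 + 660*I*√10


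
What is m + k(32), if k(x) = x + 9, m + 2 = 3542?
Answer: 3581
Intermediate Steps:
m = 3540 (m = -2 + 3542 = 3540)
k(x) = 9 + x
m + k(32) = 3540 + (9 + 32) = 3540 + 41 = 3581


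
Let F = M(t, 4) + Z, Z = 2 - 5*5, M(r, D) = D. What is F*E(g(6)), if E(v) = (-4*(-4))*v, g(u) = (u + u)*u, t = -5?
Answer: -21888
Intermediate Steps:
g(u) = 2*u² (g(u) = (2*u)*u = 2*u²)
E(v) = 16*v
Z = -23 (Z = 2 - 25 = -23)
F = -19 (F = 4 - 23 = -19)
F*E(g(6)) = -304*2*6² = -304*2*36 = -304*72 = -19*1152 = -21888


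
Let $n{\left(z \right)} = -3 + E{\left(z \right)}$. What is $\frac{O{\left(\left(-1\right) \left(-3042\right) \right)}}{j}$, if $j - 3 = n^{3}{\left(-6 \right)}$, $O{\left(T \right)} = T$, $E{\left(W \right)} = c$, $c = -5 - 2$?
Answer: $- \frac{3042}{997} \approx -3.0512$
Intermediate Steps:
$c = -7$ ($c = -5 - 2 = -7$)
$E{\left(W \right)} = -7$
$n{\left(z \right)} = -10$ ($n{\left(z \right)} = -3 - 7 = -10$)
$j = -997$ ($j = 3 + \left(-10\right)^{3} = 3 - 1000 = -997$)
$\frac{O{\left(\left(-1\right) \left(-3042\right) \right)}}{j} = \frac{\left(-1\right) \left(-3042\right)}{-997} = 3042 \left(- \frac{1}{997}\right) = - \frac{3042}{997}$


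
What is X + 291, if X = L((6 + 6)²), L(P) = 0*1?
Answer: 291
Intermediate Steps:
L(P) = 0
X = 0
X + 291 = 0 + 291 = 291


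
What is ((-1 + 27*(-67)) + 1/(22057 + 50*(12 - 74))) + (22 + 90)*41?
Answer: 52738375/18957 ≈ 2782.0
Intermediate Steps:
((-1 + 27*(-67)) + 1/(22057 + 50*(12 - 74))) + (22 + 90)*41 = ((-1 - 1809) + 1/(22057 + 50*(-62))) + 112*41 = (-1810 + 1/(22057 - 3100)) + 4592 = (-1810 + 1/18957) + 4592 = -34312169/18957 + 4592 = 52738375/18957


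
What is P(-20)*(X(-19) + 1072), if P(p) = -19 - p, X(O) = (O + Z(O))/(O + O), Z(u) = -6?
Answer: 40761/38 ≈ 1072.7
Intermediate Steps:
X(O) = (-6 + O)/(2*O) (X(O) = (O - 6)/(O + O) = (-6 + O)/((2*O)) = (-6 + O)*(1/(2*O)) = (-6 + O)/(2*O))
P(-20)*(X(-19) + 1072) = (-19 - 1*(-20))*((½)*(-6 - 19)/(-19) + 1072) = (-19 + 20)*((½)*(-1/19)*(-25) + 1072) = 1*(25/38 + 1072) = 1*(40761/38) = 40761/38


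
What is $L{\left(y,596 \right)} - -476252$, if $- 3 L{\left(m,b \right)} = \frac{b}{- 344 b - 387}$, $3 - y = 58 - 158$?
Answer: $\frac{293482199312}{616233} \approx 4.7625 \cdot 10^{5}$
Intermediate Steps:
$y = 103$ ($y = 3 - \left(58 - 158\right) = 3 - -100 = 3 + 100 = 103$)
$L{\left(m,b \right)} = - \frac{b}{3 \left(-387 - 344 b\right)}$ ($L{\left(m,b \right)} = - \frac{b \frac{1}{- 344 b - 387}}{3} = - \frac{b \frac{1}{-387 - 344 b}}{3} = - \frac{b}{3 \left(-387 - 344 b\right)}$)
$L{\left(y,596 \right)} - -476252 = \frac{1}{129} \cdot 596 \frac{1}{9 + 8 \cdot 596} - -476252 = \frac{1}{129} \cdot 596 \frac{1}{9 + 4768} + 476252 = \frac{1}{129} \cdot 596 \cdot \frac{1}{4777} + 476252 = \frac{596}{616233} + 476252 = \frac{293482199312}{616233}$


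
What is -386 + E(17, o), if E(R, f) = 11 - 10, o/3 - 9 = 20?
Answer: -385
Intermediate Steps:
o = 87 (o = 27 + 3*20 = 27 + 60 = 87)
E(R, f) = 1
-386 + E(17, o) = -386 + 1 = -385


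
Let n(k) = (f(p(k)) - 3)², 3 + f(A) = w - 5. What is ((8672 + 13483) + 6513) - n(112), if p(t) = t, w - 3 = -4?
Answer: 28524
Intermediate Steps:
w = -1 (w = 3 - 4 = -1)
f(A) = -9 (f(A) = -3 + (-1 - 5) = -3 - 6 = -9)
n(k) = 144 (n(k) = (-9 - 3)² = (-12)² = 144)
((8672 + 13483) + 6513) - n(112) = ((8672 + 13483) + 6513) - 1*144 = (22155 + 6513) - 144 = 28668 - 144 = 28524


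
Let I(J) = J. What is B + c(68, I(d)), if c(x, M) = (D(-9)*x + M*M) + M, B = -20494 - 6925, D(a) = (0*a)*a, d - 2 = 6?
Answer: -27347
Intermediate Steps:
d = 8 (d = 2 + 6 = 8)
D(a) = 0 (D(a) = 0*a = 0)
B = -27419
c(x, M) = M + M² (c(x, M) = (0*x + M*M) + M = (0 + M²) + M = M² + M = M + M²)
B + c(68, I(d)) = -27419 + 8*(1 + 8) = -27419 + 8*9 = -27419 + 72 = -27347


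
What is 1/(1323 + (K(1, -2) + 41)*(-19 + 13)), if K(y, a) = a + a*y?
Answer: 1/1101 ≈ 0.00090826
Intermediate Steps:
1/(1323 + (K(1, -2) + 41)*(-19 + 13)) = 1/(1323 + (-2*(1 + 1) + 41)*(-19 + 13)) = 1/(1323 + (-2*2 + 41)*(-6)) = 1/(1323 + (-4 + 41)*(-6)) = 1/(1323 + 37*(-6)) = 1/(1323 - 222) = 1/1101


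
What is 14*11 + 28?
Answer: 182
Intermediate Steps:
14*11 + 28 = 154 + 28 = 182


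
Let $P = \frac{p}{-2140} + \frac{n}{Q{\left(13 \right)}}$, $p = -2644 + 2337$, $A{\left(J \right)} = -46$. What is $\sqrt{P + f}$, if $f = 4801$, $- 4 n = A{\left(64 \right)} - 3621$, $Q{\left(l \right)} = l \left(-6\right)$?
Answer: $\frac{\sqrt{33360840726330}}{83460} \approx 69.205$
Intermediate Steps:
$Q{\left(l \right)} = - 6 l$
$p = -307$
$n = \frac{3667}{4}$ ($n = - \frac{-46 - 3621}{4} = \left(- \frac{1}{4}\right) \left(-3667\right) = \frac{3667}{4} \approx 916.75$)
$P = - \frac{1937899}{166920}$ ($P = - \frac{307}{-2140} + \frac{3667}{4 \left(\left(-6\right) 13\right)} = \left(-307\right) \left(- \frac{1}{2140}\right) + \frac{3667}{4 \left(-78\right)} = \frac{307}{2140} + \frac{3667}{4} \left(- \frac{1}{78}\right) = \frac{307}{2140} - \frac{3667}{312} = - \frac{1937899}{166920} \approx -11.61$)
$\sqrt{P + f} = \sqrt{- \frac{1937899}{166920} + 4801} = \sqrt{\frac{799445021}{166920}} = \frac{\sqrt{33360840726330}}{83460}$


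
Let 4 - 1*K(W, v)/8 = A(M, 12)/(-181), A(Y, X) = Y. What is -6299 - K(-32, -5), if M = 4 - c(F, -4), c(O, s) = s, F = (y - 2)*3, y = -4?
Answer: -1145975/181 ≈ -6331.4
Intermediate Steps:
F = -18 (F = (-4 - 2)*3 = -6*3 = -18)
M = 8 (M = 4 - 1*(-4) = 4 + 4 = 8)
K(W, v) = 5856/181 (K(W, v) = 32 - 64/(-181) = 32 - 64*(-1)/181 = 32 - 8*(-8/181) = 32 + 64/181 = 5856/181)
-6299 - K(-32, -5) = -6299 - 1*5856/181 = -6299 - 5856/181 = -1145975/181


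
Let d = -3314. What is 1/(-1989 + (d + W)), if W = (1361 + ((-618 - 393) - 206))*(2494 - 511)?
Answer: 1/280249 ≈ 3.5683e-6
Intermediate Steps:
W = 285552 (W = (1361 + (-1011 - 206))*1983 = (1361 - 1217)*1983 = 144*1983 = 285552)
1/(-1989 + (d + W)) = 1/(-1989 + (-3314 + 285552)) = 1/(-1989 + 282238) = 1/280249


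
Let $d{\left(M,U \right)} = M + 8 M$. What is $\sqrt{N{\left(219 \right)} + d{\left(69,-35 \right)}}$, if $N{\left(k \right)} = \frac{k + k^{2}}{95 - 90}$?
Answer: $\sqrt{10257} \approx 101.28$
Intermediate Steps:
$d{\left(M,U \right)} = 9 M$
$N{\left(k \right)} = \frac{k}{5} + \frac{k^{2}}{5}$ ($N{\left(k \right)} = \frac{k + k^{2}}{5} = \left(k + k^{2}\right) \frac{1}{5} = \frac{k}{5} + \frac{k^{2}}{5}$)
$\sqrt{N{\left(219 \right)} + d{\left(69,-35 \right)}} = \sqrt{\frac{1}{5} \cdot 219 \left(1 + 219\right) + 9 \cdot 69} = \sqrt{\frac{1}{5} \cdot 219 \cdot 220 + 621} = \sqrt{9636 + 621} = \sqrt{10257}$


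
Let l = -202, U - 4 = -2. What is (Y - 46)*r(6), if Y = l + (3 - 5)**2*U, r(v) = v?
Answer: -1440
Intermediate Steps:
U = 2 (U = 4 - 2 = 2)
Y = -194 (Y = -202 + (3 - 5)**2*2 = -202 + (-2)**2*2 = -202 + 4*2 = -202 + 8 = -194)
(Y - 46)*r(6) = (-194 - 46)*6 = -240*6 = -1440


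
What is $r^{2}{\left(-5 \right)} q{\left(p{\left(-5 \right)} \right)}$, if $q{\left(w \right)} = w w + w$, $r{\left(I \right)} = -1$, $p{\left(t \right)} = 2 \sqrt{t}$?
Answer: $-20 + 2 i \sqrt{5} \approx -20.0 + 4.4721 i$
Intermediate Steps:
$q{\left(w \right)} = w + w^{2}$ ($q{\left(w \right)} = w^{2} + w = w + w^{2}$)
$r^{2}{\left(-5 \right)} q{\left(p{\left(-5 \right)} \right)} = \left(-1\right)^{2} \cdot 2 \sqrt{-5} \left(1 + 2 \sqrt{-5}\right) = 1 \cdot 2 i \sqrt{5} \left(1 + 2 i \sqrt{5}\right) = 2 i \sqrt{5} \left(1 + 2 i \sqrt{5}\right)$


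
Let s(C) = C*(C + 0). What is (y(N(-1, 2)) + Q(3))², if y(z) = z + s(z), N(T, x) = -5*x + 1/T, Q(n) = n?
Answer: 12769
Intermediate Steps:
s(C) = C² (s(C) = C*C = C²)
N(T, x) = 1/T - 5*x
y(z) = z + z²
(y(N(-1, 2)) + Q(3))² = ((1/(-1) - 5*2)*(1 + (1/(-1) - 5*2)) + 3)² = ((-1 - 10)*(1 + (-1 - 10)) + 3)² = (-11*(1 - 11) + 3)² = (-11*(-10) + 3)² = (110 + 3)² = 113² = 12769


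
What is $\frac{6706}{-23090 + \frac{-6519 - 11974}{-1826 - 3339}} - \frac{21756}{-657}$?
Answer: $\frac{95239214406}{2901539687} \approx 32.824$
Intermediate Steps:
$\frac{6706}{-23090 + \frac{-6519 - 11974}{-1826 - 3339}} - \frac{21756}{-657} = \frac{6706}{-23090 - \frac{18493}{-5165}} - - \frac{7252}{219} = \frac{6706}{-23090 - - \frac{18493}{5165}} + \frac{7252}{219} = \frac{6706}{-23090 + \frac{18493}{5165}} + \frac{7252}{219} = \frac{6706}{- \frac{119241357}{5165}} + \frac{7252}{219} = 6706 \left(- \frac{5165}{119241357}\right) + \frac{7252}{219} = - \frac{34636490}{119241357} + \frac{7252}{219} = \frac{95239214406}{2901539687}$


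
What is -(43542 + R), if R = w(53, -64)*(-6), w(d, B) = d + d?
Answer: -42906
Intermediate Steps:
w(d, B) = 2*d
R = -636 (R = (2*53)*(-6) = 106*(-6) = -636)
-(43542 + R) = -(43542 - 636) = -1*42906 = -42906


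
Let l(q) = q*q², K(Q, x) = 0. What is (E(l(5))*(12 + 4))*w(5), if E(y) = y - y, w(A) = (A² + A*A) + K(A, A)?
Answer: 0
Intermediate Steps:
w(A) = 2*A² (w(A) = (A² + A*A) + 0 = (A² + A²) + 0 = 2*A² + 0 = 2*A²)
l(q) = q³
E(y) = 0
(E(l(5))*(12 + 4))*w(5) = (0*(12 + 4))*(2*5²) = (0*16)*(2*25) = 0*50 = 0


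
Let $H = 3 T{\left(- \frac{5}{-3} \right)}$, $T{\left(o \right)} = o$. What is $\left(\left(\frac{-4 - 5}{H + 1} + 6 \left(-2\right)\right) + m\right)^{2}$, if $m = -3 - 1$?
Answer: $\frac{1225}{4} \approx 306.25$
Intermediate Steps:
$m = -4$ ($m = -3 - 1 = -4$)
$H = 5$ ($H = 3 \left(- \frac{5}{-3}\right) = 3 \left(\left(-5\right) \left(- \frac{1}{3}\right)\right) = 3 \cdot \frac{5}{3} = 5$)
$\left(\left(\frac{-4 - 5}{H + 1} + 6 \left(-2\right)\right) + m\right)^{2} = \left(\left(\frac{-4 - 5}{5 + 1} + 6 \left(-2\right)\right) - 4\right)^{2} = \left(\left(- \frac{9}{6} - 12\right) - 4\right)^{2} = \left(\left(\left(-9\right) \frac{1}{6} - 12\right) - 4\right)^{2} = \left(\left(- \frac{3}{2} - 12\right) - 4\right)^{2} = \left(- \frac{27}{2} - 4\right)^{2} = \left(- \frac{35}{2}\right)^{2} = \frac{1225}{4}$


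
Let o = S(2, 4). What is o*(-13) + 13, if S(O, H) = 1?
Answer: 0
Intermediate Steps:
o = 1
o*(-13) + 13 = 1*(-13) + 13 = -13 + 13 = 0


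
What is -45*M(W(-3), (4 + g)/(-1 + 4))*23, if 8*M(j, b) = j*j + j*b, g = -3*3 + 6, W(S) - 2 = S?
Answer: -345/4 ≈ -86.250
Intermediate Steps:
W(S) = 2 + S
g = -3 (g = -9 + 6 = -3)
M(j, b) = j²/8 + b*j/8 (M(j, b) = (j*j + j*b)/8 = (j² + b*j)/8 = j²/8 + b*j/8)
-45*M(W(-3), (4 + g)/(-1 + 4))*23 = -45*(2 - 3)*((4 - 3)/(-1 + 4) + (2 - 3))/8*23 = -45*(-1)*(1/3 - 1)/8*23 = -45*(-1)*(1*(⅓) - 1)/8*23 = -45*(-1)*(⅓ - 1)/8*23 = -45*(-1)*(-2)/(8*3)*23 = -45*1/12*23 = -15/4*23 = -345/4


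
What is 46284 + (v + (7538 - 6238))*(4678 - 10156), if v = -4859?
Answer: 19542486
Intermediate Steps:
46284 + (v + (7538 - 6238))*(4678 - 10156) = 46284 + (-4859 + (7538 - 6238))*(4678 - 10156) = 46284 + (-4859 + 1300)*(-5478) = 46284 - 3559*(-5478) = 46284 + 19496202 = 19542486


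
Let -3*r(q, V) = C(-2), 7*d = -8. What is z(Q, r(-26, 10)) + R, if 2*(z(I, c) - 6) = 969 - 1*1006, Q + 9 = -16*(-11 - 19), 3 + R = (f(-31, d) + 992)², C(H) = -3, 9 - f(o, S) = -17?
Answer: 2072617/2 ≈ 1.0363e+6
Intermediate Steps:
d = -8/7 (d = (⅐)*(-8) = -8/7 ≈ -1.1429)
f(o, S) = 26 (f(o, S) = 9 - 1*(-17) = 9 + 17 = 26)
r(q, V) = 1 (r(q, V) = -⅓*(-3) = 1)
R = 1036321 (R = -3 + (26 + 992)² = -3 + 1018² = -3 + 1036324 = 1036321)
Q = 471 (Q = -9 - 16*(-11 - 19) = -9 - 16*(-30) = -9 + 480 = 471)
z(I, c) = -25/2 (z(I, c) = 6 + (969 - 1*1006)/2 = 6 + (969 - 1006)/2 = 6 + (½)*(-37) = 6 - 37/2 = -25/2)
z(Q, r(-26, 10)) + R = -25/2 + 1036321 = 2072617/2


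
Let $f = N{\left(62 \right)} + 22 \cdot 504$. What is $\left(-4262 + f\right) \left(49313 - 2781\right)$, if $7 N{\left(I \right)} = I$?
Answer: $\frac{2226277008}{7} \approx 3.1804 \cdot 10^{8}$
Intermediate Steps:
$N{\left(I \right)} = \frac{I}{7}$
$f = \frac{77678}{7}$ ($f = \frac{1}{7} \cdot 62 + 22 \cdot 504 = \frac{62}{7} + 11088 = \frac{77678}{7} \approx 11097.0$)
$\left(-4262 + f\right) \left(49313 - 2781\right) = \left(-4262 + \frac{77678}{7}\right) \left(49313 - 2781\right) = \frac{47844}{7} \cdot 46532 = \frac{2226277008}{7}$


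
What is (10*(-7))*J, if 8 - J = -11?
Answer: -1330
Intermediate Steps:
J = 19 (J = 8 - 1*(-11) = 8 + 11 = 19)
(10*(-7))*J = (10*(-7))*19 = -70*19 = -1330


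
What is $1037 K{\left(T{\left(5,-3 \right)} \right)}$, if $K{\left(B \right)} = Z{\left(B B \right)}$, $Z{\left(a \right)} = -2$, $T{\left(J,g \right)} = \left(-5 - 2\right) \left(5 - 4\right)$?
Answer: $-2074$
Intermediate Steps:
$T{\left(J,g \right)} = -7$ ($T{\left(J,g \right)} = \left(-7\right) 1 = -7$)
$K{\left(B \right)} = -2$
$1037 K{\left(T{\left(5,-3 \right)} \right)} = 1037 \left(-2\right) = -2074$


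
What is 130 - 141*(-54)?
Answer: 7744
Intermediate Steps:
130 - 141*(-54) = 130 + 7614 = 7744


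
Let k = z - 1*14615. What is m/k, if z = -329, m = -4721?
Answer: 4721/14944 ≈ 0.31591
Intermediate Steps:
k = -14944 (k = -329 - 1*14615 = -329 - 14615 = -14944)
m/k = -4721/(-14944) = -4721*(-1/14944) = 4721/14944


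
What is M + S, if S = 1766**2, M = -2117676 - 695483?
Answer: 305597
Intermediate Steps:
M = -2813159
S = 3118756
M + S = -2813159 + 3118756 = 305597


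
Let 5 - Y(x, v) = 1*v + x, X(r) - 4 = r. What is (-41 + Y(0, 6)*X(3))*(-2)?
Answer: 96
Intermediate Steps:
X(r) = 4 + r
Y(x, v) = 5 - v - x (Y(x, v) = 5 - (1*v + x) = 5 - (v + x) = 5 + (-v - x) = 5 - v - x)
(-41 + Y(0, 6)*X(3))*(-2) = (-41 + (5 - 1*6 - 1*0)*(4 + 3))*(-2) = (-41 + (5 - 6 + 0)*7)*(-2) = (-41 - 1*7)*(-2) = (-41 - 7)*(-2) = -48*(-2) = 96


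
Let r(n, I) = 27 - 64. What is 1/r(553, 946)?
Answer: -1/37 ≈ -0.027027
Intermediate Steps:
r(n, I) = -37
1/r(553, 946) = 1/(-37) = -1/37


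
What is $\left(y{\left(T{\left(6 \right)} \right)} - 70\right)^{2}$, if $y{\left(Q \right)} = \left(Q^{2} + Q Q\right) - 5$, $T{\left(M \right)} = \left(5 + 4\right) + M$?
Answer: $140625$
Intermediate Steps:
$T{\left(M \right)} = 9 + M$
$y{\left(Q \right)} = -5 + 2 Q^{2}$ ($y{\left(Q \right)} = \left(Q^{2} + Q^{2}\right) - 5 = 2 Q^{2} - 5 = -5 + 2 Q^{2}$)
$\left(y{\left(T{\left(6 \right)} \right)} - 70\right)^{2} = \left(\left(-5 + 2 \left(9 + 6\right)^{2}\right) - 70\right)^{2} = \left(\left(-5 + 2 \cdot 15^{2}\right) - 70\right)^{2} = \left(\left(-5 + 2 \cdot 225\right) - 70\right)^{2} = \left(\left(-5 + 450\right) - 70\right)^{2} = \left(445 - 70\right)^{2} = 375^{2} = 140625$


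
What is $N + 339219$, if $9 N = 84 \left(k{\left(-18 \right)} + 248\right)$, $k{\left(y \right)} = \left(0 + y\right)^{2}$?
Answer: $\frac{1033673}{3} \approx 3.4456 \cdot 10^{5}$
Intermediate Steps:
$k{\left(y \right)} = y^{2}$
$N = \frac{16016}{3}$ ($N = \frac{84 \left(\left(-18\right)^{2} + 248\right)}{9} = \frac{84 \left(324 + 248\right)}{9} = \frac{84 \cdot 572}{9} = \frac{1}{9} \cdot 48048 = \frac{16016}{3} \approx 5338.7$)
$N + 339219 = \frac{16016}{3} + 339219 = \frac{1033673}{3}$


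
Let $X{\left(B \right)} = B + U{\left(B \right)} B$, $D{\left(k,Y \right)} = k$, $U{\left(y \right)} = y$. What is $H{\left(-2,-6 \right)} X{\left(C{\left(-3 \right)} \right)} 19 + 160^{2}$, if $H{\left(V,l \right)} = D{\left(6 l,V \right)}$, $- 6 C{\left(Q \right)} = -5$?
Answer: $24555$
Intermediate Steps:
$C{\left(Q \right)} = \frac{5}{6}$ ($C{\left(Q \right)} = \left(- \frac{1}{6}\right) \left(-5\right) = \frac{5}{6}$)
$X{\left(B \right)} = B + B^{2}$ ($X{\left(B \right)} = B + B B = B + B^{2}$)
$H{\left(V,l \right)} = 6 l$
$H{\left(-2,-6 \right)} X{\left(C{\left(-3 \right)} \right)} 19 + 160^{2} = 6 \left(-6\right) \frac{5 \left(1 + \frac{5}{6}\right)}{6} \cdot 19 + 160^{2} = - 36 \cdot \frac{5}{6} \cdot \frac{11}{6} \cdot 19 + 25600 = \left(-36\right) \frac{55}{36} \cdot 19 + 25600 = \left(-55\right) 19 + 25600 = -1045 + 25600 = 24555$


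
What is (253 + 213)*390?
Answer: 181740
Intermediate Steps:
(253 + 213)*390 = 466*390 = 181740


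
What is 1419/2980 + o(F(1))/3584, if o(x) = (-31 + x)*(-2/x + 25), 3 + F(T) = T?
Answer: 316107/1335040 ≈ 0.23678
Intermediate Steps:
F(T) = -3 + T
o(x) = (-31 + x)*(25 - 2/x)
1419/2980 + o(F(1))/3584 = 1419/2980 + (-777 + 25*(-3 + 1) + 62/(-3 + 1))/3584 = 1419*(1/2980) + (-777 + 25*(-2) + 62/(-2))*(1/3584) = 1419/2980 + (-777 - 50 + 62*(-½))*(1/3584) = 1419/2980 + (-777 - 50 - 31)*(1/3584) = 1419/2980 - 858*1/3584 = 1419/2980 - 429/1792 = 316107/1335040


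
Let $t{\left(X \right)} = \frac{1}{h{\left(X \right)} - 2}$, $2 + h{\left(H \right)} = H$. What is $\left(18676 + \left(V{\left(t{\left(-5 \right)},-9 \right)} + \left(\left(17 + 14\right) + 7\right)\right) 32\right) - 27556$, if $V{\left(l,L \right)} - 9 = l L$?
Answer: $-7344$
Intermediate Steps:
$h{\left(H \right)} = -2 + H$
$t{\left(X \right)} = \frac{1}{-4 + X}$ ($t{\left(X \right)} = \frac{1}{\left(-2 + X\right) - 2} = \frac{1}{-4 + X}$)
$V{\left(l,L \right)} = 9 + L l$ ($V{\left(l,L \right)} = 9 + l L = 9 + L l$)
$\left(18676 + \left(V{\left(t{\left(-5 \right)},-9 \right)} + \left(\left(17 + 14\right) + 7\right)\right) 32\right) - 27556 = \left(18676 + \left(\left(9 - \frac{9}{-4 - 5}\right) + \left(\left(17 + 14\right) + 7\right)\right) 32\right) - 27556 = \left(18676 + \left(\left(9 - \frac{9}{-9}\right) + \left(31 + 7\right)\right) 32\right) - 27556 = \left(18676 + \left(\left(9 - -1\right) + 38\right) 32\right) - 27556 = \left(18676 + \left(\left(9 + 1\right) + 38\right) 32\right) - 27556 = \left(18676 + \left(10 + 38\right) 32\right) - 27556 = \left(18676 + 48 \cdot 32\right) - 27556 = \left(18676 + 1536\right) - 27556 = 20212 - 27556 = -7344$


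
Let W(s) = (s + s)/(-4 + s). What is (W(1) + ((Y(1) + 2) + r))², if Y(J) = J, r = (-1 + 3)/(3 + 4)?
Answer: 3025/441 ≈ 6.8594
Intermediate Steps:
r = 2/7 ≈ 0.28571
W(s) = 2*s/(-4 + s) (W(s) = (2*s)/(-4 + s) = 2*s/(-4 + s))
(W(1) + ((Y(1) + 2) + r))² = (2*1/(-4 + 1) + ((1 + 2) + 2/7))² = (2*1/(-3) + (3 + 2/7))² = (2*1*(-⅓) + 23/7)² = (-⅔ + 23/7)² = (55/21)² = 3025/441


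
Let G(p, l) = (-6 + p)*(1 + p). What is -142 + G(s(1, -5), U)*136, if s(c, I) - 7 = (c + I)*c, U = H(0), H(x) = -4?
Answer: -1774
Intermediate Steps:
U = -4
s(c, I) = 7 + c*(I + c) (s(c, I) = 7 + (c + I)*c = 7 + (I + c)*c = 7 + c*(I + c))
G(p, l) = (1 + p)*(-6 + p)
-142 + G(s(1, -5), U)*136 = -142 + (-6 + (7 + 1² - 5*1)² - 5*(7 + 1² - 5*1))*136 = -142 + (-6 + (7 + 1 - 5)² - 5*(7 + 1 - 5))*136 = -142 + (-6 + 3² - 5*3)*136 = -142 + (-6 + 9 - 15)*136 = -142 - 12*136 = -142 - 1632 = -1774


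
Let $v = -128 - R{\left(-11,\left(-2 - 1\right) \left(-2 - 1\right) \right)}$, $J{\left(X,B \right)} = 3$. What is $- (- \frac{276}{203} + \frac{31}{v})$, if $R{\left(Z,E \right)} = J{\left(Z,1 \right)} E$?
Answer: $\frac{1583}{1015} \approx 1.5596$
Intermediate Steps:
$R{\left(Z,E \right)} = 3 E$
$v = -155$ ($v = -128 - 3 \left(-2 - 1\right) \left(-2 - 1\right) = -128 - 3 \left(\left(-3\right) \left(-3\right)\right) = -128 - 3 \cdot 9 = -128 - 27 = -155$)
$- (- \frac{276}{203} + \frac{31}{v}) = - (- \frac{276}{203} + \frac{31}{-155}) = - (\left(-276\right) \frac{1}{203} + 31 \left(- \frac{1}{155}\right)) = - (- \frac{276}{203} - \frac{1}{5}) = \left(-1\right) \left(- \frac{1583}{1015}\right) = \frac{1583}{1015}$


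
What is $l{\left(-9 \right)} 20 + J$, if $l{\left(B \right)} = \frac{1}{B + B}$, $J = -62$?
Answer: $- \frac{568}{9} \approx -63.111$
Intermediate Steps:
$l{\left(B \right)} = \frac{1}{2 B}$
$l{\left(-9 \right)} 20 + J = \frac{1}{2 \left(-9\right)} 20 - 62 = \frac{1}{2} \left(- \frac{1}{9}\right) 20 - 62 = \left(- \frac{1}{18}\right) 20 - 62 = - \frac{10}{9} - 62 = - \frac{568}{9}$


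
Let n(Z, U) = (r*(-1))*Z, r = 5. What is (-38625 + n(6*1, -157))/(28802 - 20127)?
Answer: -7731/1735 ≈ -4.4559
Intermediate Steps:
n(Z, U) = -5*Z (n(Z, U) = (5*(-1))*Z = -5*Z)
(-38625 + n(6*1, -157))/(28802 - 20127) = (-38625 - 30)/(28802 - 20127) = (-38625 - 5*6)/8675 = (-38625 - 30)*(1/8675) = -38655*1/8675 = -7731/1735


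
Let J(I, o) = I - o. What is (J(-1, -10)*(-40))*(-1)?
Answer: 360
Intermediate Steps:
(J(-1, -10)*(-40))*(-1) = ((-1 - 1*(-10))*(-40))*(-1) = ((-1 + 10)*(-40))*(-1) = (9*(-40))*(-1) = -360*(-1) = 360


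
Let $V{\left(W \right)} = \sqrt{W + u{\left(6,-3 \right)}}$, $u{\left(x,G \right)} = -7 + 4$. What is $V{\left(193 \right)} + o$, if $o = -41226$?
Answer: $-41226 + \sqrt{190} \approx -41212.0$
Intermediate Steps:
$u{\left(x,G \right)} = -3$
$V{\left(W \right)} = \sqrt{-3 + W}$ ($V{\left(W \right)} = \sqrt{W - 3} = \sqrt{-3 + W}$)
$V{\left(193 \right)} + o = \sqrt{-3 + 193} - 41226 = \sqrt{190} - 41226 = -41226 + \sqrt{190}$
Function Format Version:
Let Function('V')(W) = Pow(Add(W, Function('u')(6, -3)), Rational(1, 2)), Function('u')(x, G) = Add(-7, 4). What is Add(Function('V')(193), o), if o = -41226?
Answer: Add(-41226, Pow(190, Rational(1, 2))) ≈ -41212.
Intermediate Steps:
Function('u')(x, G) = -3
Function('V')(W) = Pow(Add(-3, W), Rational(1, 2)) (Function('V')(W) = Pow(Add(W, -3), Rational(1, 2)) = Pow(Add(-3, W), Rational(1, 2)))
Add(Function('V')(193), o) = Add(Pow(Add(-3, 193), Rational(1, 2)), -41226) = Add(Pow(190, Rational(1, 2)), -41226) = Add(-41226, Pow(190, Rational(1, 2)))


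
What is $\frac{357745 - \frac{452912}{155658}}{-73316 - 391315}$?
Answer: $- \frac{27842709149}{36161766099} \approx -0.76995$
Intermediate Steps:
$\frac{357745 - \frac{452912}{155658}}{-73316 - 391315} = \frac{357745 - \frac{226456}{77829}}{-464631} = \left(357745 - \frac{226456}{77829}\right) \left(- \frac{1}{464631}\right) = \frac{27842709149}{77829} \left(- \frac{1}{464631}\right) = - \frac{27842709149}{36161766099}$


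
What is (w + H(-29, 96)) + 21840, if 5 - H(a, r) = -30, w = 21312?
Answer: 43187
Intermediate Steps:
H(a, r) = 35 (H(a, r) = 5 - 1*(-30) = 5 + 30 = 35)
(w + H(-29, 96)) + 21840 = (21312 + 35) + 21840 = 21347 + 21840 = 43187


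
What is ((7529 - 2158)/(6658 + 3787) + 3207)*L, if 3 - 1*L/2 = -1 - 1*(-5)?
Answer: -67004972/10445 ≈ -6415.0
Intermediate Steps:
L = -2 (L = 6 - 2*(-1 - 1*(-5)) = 6 - 2*(-1 + 5) = 6 - 2*4 = 6 - 8 = -2)
((7529 - 2158)/(6658 + 3787) + 3207)*L = ((7529 - 2158)/(6658 + 3787) + 3207)*(-2) = (5371/10445 + 3207)*(-2) = (33502486/10445)*(-2) = -67004972/10445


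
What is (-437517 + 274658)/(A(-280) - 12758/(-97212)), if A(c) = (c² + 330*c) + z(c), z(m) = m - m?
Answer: 7915924554/680477621 ≈ 11.633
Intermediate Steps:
z(m) = 0
A(c) = c² + 330*c (A(c) = (c² + 330*c) + 0 = c² + 330*c)
(-437517 + 274658)/(A(-280) - 12758/(-97212)) = (-437517 + 274658)/(-280*(330 - 280) - 12758/(-97212)) = -162859/(-280*50 - 12758*(-1/97212)) = -162859/(-14000 + 6379/48606) = -162859/(-680477621/48606) = -162859*(-48606/680477621) = 7915924554/680477621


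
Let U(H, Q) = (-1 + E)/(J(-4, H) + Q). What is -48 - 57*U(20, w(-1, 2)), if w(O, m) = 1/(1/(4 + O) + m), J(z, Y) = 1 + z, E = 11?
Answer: 521/3 ≈ 173.67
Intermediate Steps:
w(O, m) = 1/(m + 1/(4 + O))
U(H, Q) = 10/(-3 + Q) (U(H, Q) = (-1 + 11)/((1 - 4) + Q) = 10/(-3 + Q))
-48 - 57*U(20, w(-1, 2)) = -48 - 570/(-3 + (4 - 1)/(1 + 4*2 - 1*2)) = -48 - 570/(-3 + 3/(1 + 8 - 2)) = -48 - 570/(-3 + 3/7) = -48 - 570/(-18/7) = -48 - 570*(-7)/18 = -48 - 57*(-35/9) = -48 + 665/3 = 521/3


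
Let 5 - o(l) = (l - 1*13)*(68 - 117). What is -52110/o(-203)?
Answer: 52110/10579 ≈ 4.9258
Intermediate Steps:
o(l) = -632 + 49*l (o(l) = 5 - (l - 1*13)*(68 - 117) = 5 - (l - 13)*(-49) = 5 - (-13 + l)*(-49) = 5 - (637 - 49*l) = 5 + (-637 + 49*l) = -632 + 49*l)
-52110/o(-203) = -52110/(-632 + 49*(-203)) = -52110/(-632 - 9947) = -52110/(-10579) = -52110*(-1/10579) = 52110/10579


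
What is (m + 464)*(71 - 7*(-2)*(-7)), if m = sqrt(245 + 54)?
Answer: -12528 - 27*sqrt(299) ≈ -12995.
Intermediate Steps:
m = sqrt(299) ≈ 17.292
(m + 464)*(71 - 7*(-2)*(-7)) = (sqrt(299) + 464)*(71 - 7*(-2)*(-7)) = (464 + sqrt(299))*(71 + 14*(-7)) = (464 + sqrt(299))*(71 - 98) = (464 + sqrt(299))*(-27) = -12528 - 27*sqrt(299)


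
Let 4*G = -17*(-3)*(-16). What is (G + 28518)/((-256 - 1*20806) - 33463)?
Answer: -9438/18175 ≈ -0.51929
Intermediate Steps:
G = -204 (G = (-17*(-3)*(-16))/4 = (51*(-16))/4 = (¼)*(-816) = -204)
(G + 28518)/((-256 - 1*20806) - 33463) = (-204 + 28518)/((-256 - 1*20806) - 33463) = 28314/((-256 - 20806) - 33463) = 28314/(-21062 - 33463) = 28314/(-54525) = 28314*(-1/54525) = -9438/18175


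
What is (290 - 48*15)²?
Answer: 184900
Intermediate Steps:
(290 - 48*15)² = (290 - 720)² = (-430)² = 184900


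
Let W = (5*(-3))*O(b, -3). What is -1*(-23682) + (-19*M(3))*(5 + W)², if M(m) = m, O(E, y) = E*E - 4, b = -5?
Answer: -5454018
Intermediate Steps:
O(E, y) = -4 + E² (O(E, y) = E² - 4 = -4 + E²)
W = -315 (W = (5*(-3))*(-4 + (-5)²) = -15*(-4 + 25) = -15*21 = -315)
-1*(-23682) + (-19*M(3))*(5 + W)² = -1*(-23682) + (-19*3)*(5 - 315)² = 23682 - 57*(-310)² = 23682 - 57*96100 = 23682 - 5477700 = -5454018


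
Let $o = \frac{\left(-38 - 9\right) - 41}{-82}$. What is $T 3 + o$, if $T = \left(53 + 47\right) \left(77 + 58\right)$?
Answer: $\frac{1660544}{41} \approx 40501.0$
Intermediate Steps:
$T = 13500$ ($T = 100 \cdot 135 = 13500$)
$o = \frac{44}{41}$ ($o = \left(-47 - 41\right) \left(- \frac{1}{82}\right) = \left(-88\right) \left(- \frac{1}{82}\right) = \frac{44}{41} \approx 1.0732$)
$T 3 + o = 13500 \cdot 3 + \frac{44}{41} = 40500 + \frac{44}{41} = \frac{1660544}{41}$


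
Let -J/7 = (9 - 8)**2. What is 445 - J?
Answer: 452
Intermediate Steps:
J = -7 (J = -7*(9 - 8)**2 = -7*1**2 = -7*1 = -7)
445 - J = 445 - 1*(-7) = 445 + 7 = 452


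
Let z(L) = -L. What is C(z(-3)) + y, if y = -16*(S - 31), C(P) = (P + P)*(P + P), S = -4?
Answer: 596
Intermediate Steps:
C(P) = 4*P**2 (C(P) = (2*P)*(2*P) = 4*P**2)
y = 560 (y = -16*(-4 - 31) = -16*(-35) = 560)
C(z(-3)) + y = 4*(-1*(-3))**2 + 560 = 4*3**2 + 560 = 4*9 + 560 = 36 + 560 = 596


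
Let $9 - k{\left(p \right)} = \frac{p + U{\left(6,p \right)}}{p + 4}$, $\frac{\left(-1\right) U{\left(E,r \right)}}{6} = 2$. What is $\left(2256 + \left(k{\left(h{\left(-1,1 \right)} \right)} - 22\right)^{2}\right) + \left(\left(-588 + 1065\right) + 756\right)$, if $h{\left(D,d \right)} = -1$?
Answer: $\frac{32077}{9} \approx 3564.1$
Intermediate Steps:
$U{\left(E,r \right)} = -12$ ($U{\left(E,r \right)} = \left(-6\right) 2 = -12$)
$k{\left(p \right)} = 9 - \frac{-12 + p}{4 + p}$ ($k{\left(p \right)} = 9 - \frac{p - 12}{p + 4} = 9 - \frac{-12 + p}{4 + p}$)
$\left(2256 + \left(k{\left(h{\left(-1,1 \right)} \right)} - 22\right)^{2}\right) + \left(\left(-588 + 1065\right) + 756\right) = \left(2256 + \left(\frac{8 \left(6 - 1\right)}{4 - 1} - 22\right)^{2}\right) + \left(\left(-588 + 1065\right) + 756\right) = \left(2256 + \left(8 \cdot \frac{1}{3} \cdot 5 - 22\right)^{2}\right) + \left(477 + 756\right) = \left(2256 + \left(8 \cdot \frac{1}{3} \cdot 5 - 22\right)^{2}\right) + 1233 = \left(2256 + \left(\frac{40}{3} - 22\right)^{2}\right) + 1233 = \left(2256 + \left(- \frac{26}{3}\right)^{2}\right) + 1233 = \left(2256 + \frac{676}{9}\right) + 1233 = \frac{20980}{9} + 1233 = \frac{32077}{9}$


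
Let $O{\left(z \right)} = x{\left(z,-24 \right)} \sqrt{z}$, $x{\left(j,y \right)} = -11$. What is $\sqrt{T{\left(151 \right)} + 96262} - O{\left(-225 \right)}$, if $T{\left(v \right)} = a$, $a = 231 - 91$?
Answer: $\sqrt{96402} + 165 i \approx 310.49 + 165.0 i$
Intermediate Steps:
$a = 140$
$T{\left(v \right)} = 140$
$O{\left(z \right)} = - 11 \sqrt{z}$
$\sqrt{T{\left(151 \right)} + 96262} - O{\left(-225 \right)} = \sqrt{140 + 96262} - - 11 \sqrt{-225} = \sqrt{96402} - - 11 \cdot 15 i = \sqrt{96402} - - 165 i = \sqrt{96402} + 165 i$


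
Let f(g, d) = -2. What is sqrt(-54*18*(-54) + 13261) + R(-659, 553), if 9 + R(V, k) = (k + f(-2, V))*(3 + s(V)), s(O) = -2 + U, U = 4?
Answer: 2746 + sqrt(65749) ≈ 3002.4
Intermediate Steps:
s(O) = 2 (s(O) = -2 + 4 = 2)
R(V, k) = -19 + 5*k (R(V, k) = -9 + (k - 2)*(3 + 2) = -9 + (-2 + k)*5 = -9 + (-10 + 5*k) = -19 + 5*k)
sqrt(-54*18*(-54) + 13261) + R(-659, 553) = sqrt(-54*18*(-54) + 13261) + (-19 + 5*553) = sqrt(-972*(-54) + 13261) + (-19 + 2765) = sqrt(52488 + 13261) + 2746 = sqrt(65749) + 2746 = 2746 + sqrt(65749)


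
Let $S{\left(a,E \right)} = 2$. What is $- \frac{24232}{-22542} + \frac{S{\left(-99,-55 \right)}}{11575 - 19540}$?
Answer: $\frac{2473882}{2301885} \approx 1.0747$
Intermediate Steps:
$- \frac{24232}{-22542} + \frac{S{\left(-99,-55 \right)}}{11575 - 19540} = - \frac{24232}{-22542} + \frac{2}{11575 - 19540} = \left(-24232\right) \left(- \frac{1}{22542}\right) + \frac{2}{11575 - 19540} = \frac{932}{867} + \frac{2}{-7965} = \frac{932}{867} + 2 \left(- \frac{1}{7965}\right) = \frac{932}{867} - \frac{2}{7965} = \frac{2473882}{2301885}$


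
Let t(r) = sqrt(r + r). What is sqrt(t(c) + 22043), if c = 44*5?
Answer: sqrt(22043 + 2*sqrt(110)) ≈ 148.54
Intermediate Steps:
c = 220
t(r) = sqrt(2)*sqrt(r) (t(r) = sqrt(2*r) = sqrt(2)*sqrt(r))
sqrt(t(c) + 22043) = sqrt(sqrt(2)*sqrt(220) + 22043) = sqrt(sqrt(2)*(2*sqrt(55)) + 22043) = sqrt(2*sqrt(110) + 22043) = sqrt(22043 + 2*sqrt(110))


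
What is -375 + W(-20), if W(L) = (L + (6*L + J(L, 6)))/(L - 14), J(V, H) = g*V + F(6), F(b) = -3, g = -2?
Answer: -12647/34 ≈ -371.97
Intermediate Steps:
J(V, H) = -3 - 2*V (J(V, H) = -2*V - 3 = -3 - 2*V)
W(L) = (-3 + 5*L)/(-14 + L) (W(L) = (L + (6*L + (-3 - 2*L)))/(L - 14) = (L + (-3 + 4*L))/(-14 + L) = (-3 + 5*L)/(-14 + L))
-375 + W(-20) = -375 + (-3 + 5*(-20))/(-14 - 20) = -375 + (-3 - 100)/(-34) = -375 - 1/34*(-103) = -375 + 103/34 = -12647/34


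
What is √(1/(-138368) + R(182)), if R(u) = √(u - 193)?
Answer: √(-2162 + 299151616*I*√11)/17296 ≈ 1.2878 + 1.2878*I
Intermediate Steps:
R(u) = √(-193 + u)
√(1/(-138368) + R(182)) = √(1/(-138368) + √(-193 + 182)) = √(-1/138368 + √(-11)) = √(-1/138368 + I*√11)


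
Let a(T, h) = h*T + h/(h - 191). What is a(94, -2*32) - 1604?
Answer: -1943036/255 ≈ -7619.8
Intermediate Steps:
a(T, h) = T*h + h/(-191 + h)
a(94, -2*32) - 1604 = (-2*32)*(1 - 191*94 + 94*(-2*32))/(-191 - 2*32) - 1604 = -64*(1 - 17954 + 94*(-64))/(-191 - 64) - 1604 = -64*(1 - 17954 - 6016)/(-255) - 1604 = -64*(-1/255)*(-23969) - 1604 = -1534016/255 - 1604 = -1943036/255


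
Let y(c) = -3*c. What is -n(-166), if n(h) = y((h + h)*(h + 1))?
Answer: 164340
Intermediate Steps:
n(h) = -6*h*(1 + h) (n(h) = -3*(h + h)*(h + 1) = -3*2*h*(1 + h) = -6*h*(1 + h))
-n(-166) = -(-6)*(-166)*(1 - 166) = -(-6)*(-166)*(-165) = -1*(-164340) = 164340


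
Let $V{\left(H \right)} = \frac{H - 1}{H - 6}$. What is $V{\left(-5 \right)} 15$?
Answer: $\frac{90}{11} \approx 8.1818$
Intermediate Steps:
$V{\left(H \right)} = \frac{-1 + H}{-6 + H}$
$V{\left(-5 \right)} 15 = \frac{-1 - 5}{-6 - 5} \cdot 15 = \frac{1}{-11} \left(-6\right) 15 = \left(- \frac{1}{11}\right) \left(-6\right) 15 = \frac{6}{11} \cdot 15 = \frac{90}{11}$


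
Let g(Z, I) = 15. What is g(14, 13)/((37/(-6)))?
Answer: -90/37 ≈ -2.4324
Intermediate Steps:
g(14, 13)/((37/(-6))) = 15/(37/(-6)) = 15/(37*(-⅙)) = 15/(-37/6) = -6/37*15 = -90/37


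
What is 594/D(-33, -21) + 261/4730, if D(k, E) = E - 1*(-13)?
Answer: -701883/9460 ≈ -74.195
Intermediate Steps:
D(k, E) = 13 + E (D(k, E) = E + 13 = 13 + E)
594/D(-33, -21) + 261/4730 = 594/(13 - 21) + 261/4730 = 594/(-8) + 261*(1/4730) = 594*(-1/8) + 261/4730 = -297/4 + 261/4730 = -701883/9460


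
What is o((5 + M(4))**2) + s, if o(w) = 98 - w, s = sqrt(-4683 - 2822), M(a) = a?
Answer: 17 + I*sqrt(7505) ≈ 17.0 + 86.631*I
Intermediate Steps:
s = I*sqrt(7505) (s = sqrt(-7505) = I*sqrt(7505) ≈ 86.631*I)
o((5 + M(4))**2) + s = (98 - (5 + 4)**2) + I*sqrt(7505) = (98 - 1*9**2) + I*sqrt(7505) = (98 - 1*81) + I*sqrt(7505) = (98 - 81) + I*sqrt(7505) = 17 + I*sqrt(7505)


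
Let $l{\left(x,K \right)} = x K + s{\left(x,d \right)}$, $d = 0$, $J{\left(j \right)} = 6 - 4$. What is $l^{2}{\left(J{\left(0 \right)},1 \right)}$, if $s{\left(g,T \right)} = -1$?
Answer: $1$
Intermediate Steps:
$J{\left(j \right)} = 2$
$l{\left(x,K \right)} = -1 + K x$ ($l{\left(x,K \right)} = x K - 1 = K x - 1 = -1 + K x$)
$l^{2}{\left(J{\left(0 \right)},1 \right)} = \left(-1 + 1 \cdot 2\right)^{2} = \left(-1 + 2\right)^{2} = 1^{2} = 1$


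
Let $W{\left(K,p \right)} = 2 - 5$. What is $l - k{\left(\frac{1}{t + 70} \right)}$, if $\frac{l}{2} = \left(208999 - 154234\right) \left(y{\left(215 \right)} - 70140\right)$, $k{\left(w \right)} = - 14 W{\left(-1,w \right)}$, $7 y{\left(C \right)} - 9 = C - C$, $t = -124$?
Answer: $- \frac{53776053924}{7} \approx -7.6823 \cdot 10^{9}$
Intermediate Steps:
$W{\left(K,p \right)} = -3$
$y{\left(C \right)} = \frac{9}{7}$ ($y{\left(C \right)} = \frac{9}{7} + \frac{C - C}{7} = \frac{9}{7} + \frac{1}{7} \cdot 0 = \frac{9}{7} + 0 = \frac{9}{7}$)
$k{\left(w \right)} = 42$ ($k{\left(w \right)} = \left(-14\right) \left(-3\right) = 42$)
$l = - \frac{53776053630}{7}$ ($l = 2 \left(208999 - 154234\right) \left(\frac{9}{7} - 70140\right) = 2 \cdot 54765 \left(- \frac{490971}{7}\right) = 2 \left(- \frac{26888026815}{7}\right) = - \frac{53776053630}{7} \approx -7.6823 \cdot 10^{9}$)
$l - k{\left(\frac{1}{t + 70} \right)} = - \frac{53776053630}{7} - 42 = - \frac{53776053924}{7}$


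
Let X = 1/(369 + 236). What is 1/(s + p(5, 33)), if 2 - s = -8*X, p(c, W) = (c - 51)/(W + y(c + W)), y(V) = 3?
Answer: 10890/8009 ≈ 1.3597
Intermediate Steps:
X = 1/605 ≈ 0.0016529
p(c, W) = (-51 + c)/(3 + W) (p(c, W) = (c - 51)/(W + 3) = (-51 + c)/(3 + W))
s = 1218/605 (s = 2 - (-8)/605 = 2 - 1*(-8/605) = 2 + 8/605 = 1218/605 ≈ 2.0132)
1/(s + p(5, 33)) = 1/(1218/605 + (-51 + 5)/(3 + 33)) = 1/(1218/605 - 46/36) = 1/(1218/605 + (1/36)*(-46)) = 1/(1218/605 - 23/18) = 1/(8009/10890) = 10890/8009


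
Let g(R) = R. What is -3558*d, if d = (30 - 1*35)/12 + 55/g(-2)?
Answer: 198655/2 ≈ 99328.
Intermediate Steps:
d = -335/12 (d = (30 - 1*35)/12 + 55/(-2) = (30 - 35)*(1/12) + 55*(-1/2) = -5*1/12 - 55/2 = -5/12 - 55/2 = -335/12 ≈ -27.917)
-3558*d = -3558*(-335/12) = 198655/2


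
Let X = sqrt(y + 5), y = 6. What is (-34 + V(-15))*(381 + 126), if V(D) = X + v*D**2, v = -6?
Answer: -701688 + 507*sqrt(11) ≈ -7.0001e+5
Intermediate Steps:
X = sqrt(11) (X = sqrt(6 + 5) = sqrt(11) ≈ 3.3166)
V(D) = sqrt(11) - 6*D**2
(-34 + V(-15))*(381 + 126) = (-34 + (sqrt(11) - 6*(-15)**2))*(381 + 126) = (-34 + (sqrt(11) - 6*225))*507 = (-34 + (sqrt(11) - 1350))*507 = (-34 + (-1350 + sqrt(11)))*507 = (-1384 + sqrt(11))*507 = -701688 + 507*sqrt(11)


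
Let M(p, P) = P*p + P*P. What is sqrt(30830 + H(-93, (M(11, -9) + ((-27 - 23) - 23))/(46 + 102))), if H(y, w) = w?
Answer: sqrt(168821713)/74 ≈ 175.58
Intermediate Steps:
M(p, P) = P**2 + P*p (M(p, P) = P*p + P**2 = P**2 + P*p)
sqrt(30830 + H(-93, (M(11, -9) + ((-27 - 23) - 23))/(46 + 102))) = sqrt(30830 + (-9*(-9 + 11) + ((-27 - 23) - 23))/(46 + 102)) = sqrt(30830 + (-9*2 + (-50 - 23))/148) = sqrt(30830 + (-18 - 73)*(1/148)) = sqrt(30830 - 91*1/148) = sqrt(30830 - 91/148) = sqrt(4562749/148) = sqrt(168821713)/74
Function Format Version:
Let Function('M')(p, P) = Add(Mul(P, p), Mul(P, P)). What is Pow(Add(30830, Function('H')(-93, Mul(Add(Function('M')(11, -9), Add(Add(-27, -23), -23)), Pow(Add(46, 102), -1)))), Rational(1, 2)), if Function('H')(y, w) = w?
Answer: Mul(Rational(1, 74), Pow(168821713, Rational(1, 2))) ≈ 175.58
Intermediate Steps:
Function('M')(p, P) = Add(Pow(P, 2), Mul(P, p)) (Function('M')(p, P) = Add(Mul(P, p), Pow(P, 2)) = Add(Pow(P, 2), Mul(P, p)))
Pow(Add(30830, Function('H')(-93, Mul(Add(Function('M')(11, -9), Add(Add(-27, -23), -23)), Pow(Add(46, 102), -1)))), Rational(1, 2)) = Pow(Add(30830, Mul(Add(Mul(-9, Add(-9, 11)), Add(Add(-27, -23), -23)), Pow(Add(46, 102), -1))), Rational(1, 2)) = Pow(Add(30830, Mul(Add(Mul(-9, 2), Add(-50, -23)), Pow(148, -1))), Rational(1, 2)) = Pow(Add(30830, Mul(Add(-18, -73), Rational(1, 148))), Rational(1, 2)) = Pow(Add(30830, Mul(-91, Rational(1, 148))), Rational(1, 2)) = Pow(Add(30830, Rational(-91, 148)), Rational(1, 2)) = Pow(Rational(4562749, 148), Rational(1, 2)) = Mul(Rational(1, 74), Pow(168821713, Rational(1, 2)))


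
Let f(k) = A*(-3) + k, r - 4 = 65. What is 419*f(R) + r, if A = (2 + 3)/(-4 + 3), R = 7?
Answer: 9287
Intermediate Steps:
r = 69 (r = 4 + 65 = 69)
A = -5 (A = 5/(-1) = 5*(-1) = -5)
f(k) = 15 + k (f(k) = -5*(-3) + k = 15 + k)
419*f(R) + r = 419*(15 + 7) + 69 = 419*22 + 69 = 9218 + 69 = 9287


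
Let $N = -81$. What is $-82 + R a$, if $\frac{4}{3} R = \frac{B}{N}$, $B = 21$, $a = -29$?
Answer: $- \frac{2749}{36} \approx -76.361$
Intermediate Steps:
$R = - \frac{7}{36}$ ($R = \frac{3 \frac{21}{-81}}{4} = \frac{3 \cdot 21 \left(- \frac{1}{81}\right)}{4} = \frac{3}{4} \left(- \frac{7}{27}\right) = - \frac{7}{36} \approx -0.19444$)
$-82 + R a = -82 - - \frac{203}{36} = -82 + \frac{203}{36} = - \frac{2749}{36}$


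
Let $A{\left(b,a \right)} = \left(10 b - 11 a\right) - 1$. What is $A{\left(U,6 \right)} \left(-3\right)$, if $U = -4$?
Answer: $321$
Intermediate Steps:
$A{\left(b,a \right)} = -1 - 11 a + 10 b$ ($A{\left(b,a \right)} = \left(- 11 a + 10 b\right) - 1 = -1 - 11 a + 10 b$)
$A{\left(U,6 \right)} \left(-3\right) = \left(-1 - 66 + 10 \left(-4\right)\right) \left(-3\right) = \left(-1 - 66 - 40\right) \left(-3\right) = \left(-107\right) \left(-3\right) = 321$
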